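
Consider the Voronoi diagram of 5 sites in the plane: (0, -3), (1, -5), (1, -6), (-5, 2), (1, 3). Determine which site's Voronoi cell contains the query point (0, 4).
Nearest site = (1, 3)

The Voronoi cell of site s contains exactly those query points closer to s than to any other site. Compute squared distances from q = (0, 4) to each site:
  (1 − 0)² + (3 − 4)² = 2
  (-5 − 0)² + (2 − 4)² = 29
  (0 − 0)² + (-3 − 4)² = 49
  (1 − 0)² + (-5 − 4)² = 82
  (1 − 0)² + (-6 − 4)² = 101
Minimum is attained by (1, 3), so q lies in its Voronoi cell.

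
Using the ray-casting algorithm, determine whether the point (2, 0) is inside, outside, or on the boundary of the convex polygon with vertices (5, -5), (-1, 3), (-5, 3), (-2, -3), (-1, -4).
The point (2, 0) lies strictly outside the polygon

Cast a horizontal ray to the right from the query point and count how many polygon edges it crosses (each edge strictly once or zero times, handled with the usual half-open convention). 
Parity of crossings → even ⇒ outside.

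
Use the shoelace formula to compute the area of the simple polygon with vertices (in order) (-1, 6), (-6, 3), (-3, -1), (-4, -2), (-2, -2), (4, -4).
Area = 45

Shoelace formula: Area = (1/2) |Σ_i (x_i · y_{i+1} − x_{i+1} · y_i)| (indices mod n). Compute each cross term:
  (-1)(3) − (-6)(6) = 33
  (-6)(-1) − (-3)(3) = 15
  (-3)(-2) − (-4)(-1) = 2
  (-4)(-2) − (-2)(-2) = 4
  (-2)(-4) − (4)(-2) = 16
  (4)(6) − (-1)(-4) = 20
Sum = 90, so (signed) Area = 90/2 = 45, |Area| = 45.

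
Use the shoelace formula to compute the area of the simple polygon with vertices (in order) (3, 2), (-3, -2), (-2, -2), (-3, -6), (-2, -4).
Area = 8

Shoelace formula: Area = (1/2) |Σ_i (x_i · y_{i+1} − x_{i+1} · y_i)| (indices mod n). Compute each cross term:
  (3)(-2) − (-3)(2) = 0
  (-3)(-2) − (-2)(-2) = 2
  (-2)(-6) − (-3)(-2) = 6
  (-3)(-4) − (-2)(-6) = 0
  (-2)(2) − (3)(-4) = 8
Sum = 16, so (signed) Area = 16/2 = 8, |Area| = 8.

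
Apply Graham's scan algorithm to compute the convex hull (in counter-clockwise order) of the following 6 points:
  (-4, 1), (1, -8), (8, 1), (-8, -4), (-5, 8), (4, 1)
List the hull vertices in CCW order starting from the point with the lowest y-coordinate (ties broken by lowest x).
Hull (CCW) = [(1, -8), (8, 1), (-5, 8), (-8, -4)]

Graham scan procedure:
  1. Find the pivot p₀ = point with lowest y (tie → lowest x): (1, -8).
  2. Sort the remaining points by polar angle around p₀.
  3. Walk through sorted points, maintaining a stack; pop the top while the last three entries make a non-left turn (cross product ≤ 0).
  4. Final stack is the convex hull in CCW order: (1, -8), (8, 1), (-5, 8), (-8, -4).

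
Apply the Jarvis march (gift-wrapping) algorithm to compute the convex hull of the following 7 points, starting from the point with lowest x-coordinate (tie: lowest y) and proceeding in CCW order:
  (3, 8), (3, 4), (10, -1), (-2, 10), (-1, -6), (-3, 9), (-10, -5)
Hull (CCW) = [(-10, -5), (-1, -6), (10, -1), (3, 8), (-2, 10), (-3, 9)]

Jarvis march: at each step, from the current hull vertex p, select the next vertex q as the point such that every other point lies strictly to the left of (or on) the directed line p → q. (Equivalently: for every other point r, the cross product (q − p) × (r − p) ≥ 0.)
Starting point (lowest x, tie lowest y): (-10, -5). Wrap until returning to start. Resulting hull: (-10, -5), (-1, -6), (10, -1), (3, 8), (-2, 10), (-3, 9).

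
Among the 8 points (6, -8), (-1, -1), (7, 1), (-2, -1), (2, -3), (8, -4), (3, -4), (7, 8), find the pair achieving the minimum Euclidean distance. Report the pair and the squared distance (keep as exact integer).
Pair = ((-1, -1), (-2, -1)); squared distance = 1

Compute all C(8, 2) = 28 pairwise squared distances (x_i − x_j)² + (y_i − y_j)². The minimum is 1, attained by the pair ((-1, -1), (-2, -1)).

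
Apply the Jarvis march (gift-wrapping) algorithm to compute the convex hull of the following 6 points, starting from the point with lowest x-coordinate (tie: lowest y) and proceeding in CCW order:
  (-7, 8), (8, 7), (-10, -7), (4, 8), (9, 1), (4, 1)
Hull (CCW) = [(-10, -7), (9, 1), (8, 7), (4, 8), (-7, 8)]

Jarvis march: at each step, from the current hull vertex p, select the next vertex q as the point such that every other point lies strictly to the left of (or on) the directed line p → q. (Equivalently: for every other point r, the cross product (q − p) × (r − p) ≥ 0.)
Starting point (lowest x, tie lowest y): (-10, -7). Wrap until returning to start. Resulting hull: (-10, -7), (9, 1), (8, 7), (4, 8), (-7, 8).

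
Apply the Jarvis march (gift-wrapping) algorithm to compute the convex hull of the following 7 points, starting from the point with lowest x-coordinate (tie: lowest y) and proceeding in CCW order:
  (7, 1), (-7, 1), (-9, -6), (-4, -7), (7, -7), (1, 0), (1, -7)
Hull (CCW) = [(-9, -6), (-4, -7), (7, -7), (7, 1), (-7, 1)]

Jarvis march: at each step, from the current hull vertex p, select the next vertex q as the point such that every other point lies strictly to the left of (or on) the directed line p → q. (Equivalently: for every other point r, the cross product (q − p) × (r − p) ≥ 0.)
Starting point (lowest x, tie lowest y): (-9, -6). Wrap until returning to start. Resulting hull: (-9, -6), (-4, -7), (7, -7), (7, 1), (-7, 1).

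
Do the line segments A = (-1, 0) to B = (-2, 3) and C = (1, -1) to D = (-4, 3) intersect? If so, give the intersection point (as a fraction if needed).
Yes; intersection at (-14/11, 9/11) (t = 3/11 on AB, s = 5/11 on CD)

Parametrize AB as A + t(B − A) = (-1 + -1 t, 0 + 3 t) and CD as C + s(D − C) = (1 + -5 s, -1 + 4 s). Solve the linear system for (t, s). Determinant = -11 ≠ 0, so a unique intersection of the containing lines exists. Solution: t = 3/11, s = 5/11 — both in [0, 1], so the segments cross. Intersection point: (-14/11, 9/11).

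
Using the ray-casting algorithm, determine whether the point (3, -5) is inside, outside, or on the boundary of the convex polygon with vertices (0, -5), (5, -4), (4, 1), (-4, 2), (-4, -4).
The point (3, -5) lies strictly outside the polygon

Cast a horizontal ray to the right from the query point and count how many polygon edges it crosses (each edge strictly once or zero times, handled with the usual half-open convention). 
Parity of crossings → even ⇒ outside.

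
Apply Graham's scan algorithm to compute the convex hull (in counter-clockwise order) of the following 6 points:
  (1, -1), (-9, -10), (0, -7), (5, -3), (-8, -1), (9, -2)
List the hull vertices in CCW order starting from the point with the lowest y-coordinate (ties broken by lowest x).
Hull (CCW) = [(-9, -10), (0, -7), (9, -2), (1, -1), (-8, -1)]

Graham scan procedure:
  1. Find the pivot p₀ = point with lowest y (tie → lowest x): (-9, -10).
  2. Sort the remaining points by polar angle around p₀.
  3. Walk through sorted points, maintaining a stack; pop the top while the last three entries make a non-left turn (cross product ≤ 0).
  4. Final stack is the convex hull in CCW order: (-9, -10), (0, -7), (9, -2), (1, -1), (-8, -1).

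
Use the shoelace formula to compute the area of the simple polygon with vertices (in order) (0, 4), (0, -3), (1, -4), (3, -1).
Area = 13

Shoelace formula: Area = (1/2) |Σ_i (x_i · y_{i+1} − x_{i+1} · y_i)| (indices mod n). Compute each cross term:
  (0)(-3) − (0)(4) = 0
  (0)(-4) − (1)(-3) = 3
  (1)(-1) − (3)(-4) = 11
  (3)(4) − (0)(-1) = 12
Sum = 26, so (signed) Area = 26/2 = 13, |Area| = 13.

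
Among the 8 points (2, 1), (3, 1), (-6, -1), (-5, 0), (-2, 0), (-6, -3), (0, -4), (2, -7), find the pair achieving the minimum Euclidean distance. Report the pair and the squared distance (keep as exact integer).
Pair = ((2, 1), (3, 1)); squared distance = 1

Compute all C(8, 2) = 28 pairwise squared distances (x_i − x_j)² + (y_i − y_j)². The minimum is 1, attained by the pair ((2, 1), (3, 1)).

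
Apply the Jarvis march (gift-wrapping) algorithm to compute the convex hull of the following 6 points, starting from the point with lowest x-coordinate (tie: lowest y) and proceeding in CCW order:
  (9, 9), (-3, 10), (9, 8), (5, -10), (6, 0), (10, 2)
Hull (CCW) = [(-3, 10), (5, -10), (10, 2), (9, 9)]

Jarvis march: at each step, from the current hull vertex p, select the next vertex q as the point such that every other point lies strictly to the left of (or on) the directed line p → q. (Equivalently: for every other point r, the cross product (q − p) × (r − p) ≥ 0.)
Starting point (lowest x, tie lowest y): (-3, 10). Wrap until returning to start. Resulting hull: (-3, 10), (5, -10), (10, 2), (9, 9).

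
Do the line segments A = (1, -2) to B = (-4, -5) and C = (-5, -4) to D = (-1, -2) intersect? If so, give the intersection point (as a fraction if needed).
No (intersection of containing lines falls outside at least one segment)

Parametrize and solve: t = -2, s = 4. At least one of these is outside [0, 1], so the segments do not intersect.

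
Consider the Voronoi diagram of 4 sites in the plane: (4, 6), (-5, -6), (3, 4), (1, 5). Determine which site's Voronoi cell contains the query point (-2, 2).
Nearest site = (1, 5)

The Voronoi cell of site s contains exactly those query points closer to s than to any other site. Compute squared distances from q = (-2, 2) to each site:
  (1 − -2)² + (5 − 2)² = 18
  (3 − -2)² + (4 − 2)² = 29
  (4 − -2)² + (6 − 2)² = 52
  (-5 − -2)² + (-6 − 2)² = 73
Minimum is attained by (1, 5), so q lies in its Voronoi cell.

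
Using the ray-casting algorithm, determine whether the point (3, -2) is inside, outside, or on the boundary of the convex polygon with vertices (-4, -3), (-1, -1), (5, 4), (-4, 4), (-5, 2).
The point (3, -2) lies strictly outside the polygon

Cast a horizontal ray to the right from the query point and count how many polygon edges it crosses (each edge strictly once or zero times, handled with the usual half-open convention). 
Parity of crossings → even ⇒ outside.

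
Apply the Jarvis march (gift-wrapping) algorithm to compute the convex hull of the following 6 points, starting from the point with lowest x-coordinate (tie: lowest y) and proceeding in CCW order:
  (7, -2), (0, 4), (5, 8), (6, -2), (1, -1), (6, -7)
Hull (CCW) = [(0, 4), (1, -1), (6, -7), (7, -2), (5, 8)]

Jarvis march: at each step, from the current hull vertex p, select the next vertex q as the point such that every other point lies strictly to the left of (or on) the directed line p → q. (Equivalently: for every other point r, the cross product (q − p) × (r − p) ≥ 0.)
Starting point (lowest x, tie lowest y): (0, 4). Wrap until returning to start. Resulting hull: (0, 4), (1, -1), (6, -7), (7, -2), (5, 8).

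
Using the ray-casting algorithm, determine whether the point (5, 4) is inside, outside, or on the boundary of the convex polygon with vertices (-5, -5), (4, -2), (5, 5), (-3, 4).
The point (5, 4) lies strictly outside the polygon

Cast a horizontal ray to the right from the query point and count how many polygon edges it crosses (each edge strictly once or zero times, handled with the usual half-open convention). 
Parity of crossings → even ⇒ outside.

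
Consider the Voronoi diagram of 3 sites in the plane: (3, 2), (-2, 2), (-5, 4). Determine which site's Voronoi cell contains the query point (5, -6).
Nearest site = (3, 2)

The Voronoi cell of site s contains exactly those query points closer to s than to any other site. Compute squared distances from q = (5, -6) to each site:
  (3 − 5)² + (2 − -6)² = 68
  (-2 − 5)² + (2 − -6)² = 113
  (-5 − 5)² + (4 − -6)² = 200
Minimum is attained by (3, 2), so q lies in its Voronoi cell.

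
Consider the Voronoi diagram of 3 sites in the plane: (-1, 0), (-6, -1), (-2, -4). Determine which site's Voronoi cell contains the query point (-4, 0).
Nearest site = (-6, -1)

The Voronoi cell of site s contains exactly those query points closer to s than to any other site. Compute squared distances from q = (-4, 0) to each site:
  (-6 − -4)² + (-1 − 0)² = 5
  (-1 − -4)² + (0 − 0)² = 9
  (-2 − -4)² + (-4 − 0)² = 20
Minimum is attained by (-6, -1), so q lies in its Voronoi cell.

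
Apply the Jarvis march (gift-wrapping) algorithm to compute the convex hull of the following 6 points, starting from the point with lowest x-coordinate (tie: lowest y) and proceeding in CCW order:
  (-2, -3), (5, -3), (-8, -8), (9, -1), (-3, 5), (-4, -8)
Hull (CCW) = [(-8, -8), (-4, -8), (9, -1), (-3, 5)]

Jarvis march: at each step, from the current hull vertex p, select the next vertex q as the point such that every other point lies strictly to the left of (or on) the directed line p → q. (Equivalently: for every other point r, the cross product (q − p) × (r − p) ≥ 0.)
Starting point (lowest x, tie lowest y): (-8, -8). Wrap until returning to start. Resulting hull: (-8, -8), (-4, -8), (9, -1), (-3, 5).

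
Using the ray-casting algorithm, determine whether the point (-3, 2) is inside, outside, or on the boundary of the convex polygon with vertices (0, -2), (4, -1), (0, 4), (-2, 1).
The point (-3, 2) lies strictly outside the polygon

Cast a horizontal ray to the right from the query point and count how many polygon edges it crosses (each edge strictly once or zero times, handled with the usual half-open convention). 
Parity of crossings → even ⇒ outside.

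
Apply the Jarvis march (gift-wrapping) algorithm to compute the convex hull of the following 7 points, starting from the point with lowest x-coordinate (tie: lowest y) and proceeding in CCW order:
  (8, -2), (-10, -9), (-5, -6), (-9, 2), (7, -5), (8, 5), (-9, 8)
Hull (CCW) = [(-10, -9), (7, -5), (8, -2), (8, 5), (-9, 8)]

Jarvis march: at each step, from the current hull vertex p, select the next vertex q as the point such that every other point lies strictly to the left of (or on) the directed line p → q. (Equivalently: for every other point r, the cross product (q − p) × (r − p) ≥ 0.)
Starting point (lowest x, tie lowest y): (-10, -9). Wrap until returning to start. Resulting hull: (-10, -9), (7, -5), (8, -2), (8, 5), (-9, 8).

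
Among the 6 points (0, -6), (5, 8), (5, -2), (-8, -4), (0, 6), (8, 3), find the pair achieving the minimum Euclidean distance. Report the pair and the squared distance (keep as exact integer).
Pair = ((5, 8), (0, 6)); squared distance = 29

Compute all C(6, 2) = 15 pairwise squared distances (x_i − x_j)² + (y_i − y_j)². The minimum is 29, attained by the pair ((5, 8), (0, 6)).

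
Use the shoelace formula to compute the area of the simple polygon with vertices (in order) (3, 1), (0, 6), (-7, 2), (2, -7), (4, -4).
Area = 141/2

Shoelace formula: Area = (1/2) |Σ_i (x_i · y_{i+1} − x_{i+1} · y_i)| (indices mod n). Compute each cross term:
  (3)(6) − (0)(1) = 18
  (0)(2) − (-7)(6) = 42
  (-7)(-7) − (2)(2) = 45
  (2)(-4) − (4)(-7) = 20
  (4)(1) − (3)(-4) = 16
Sum = 141, so (signed) Area = 141/2 = 141/2, |Area| = 141/2.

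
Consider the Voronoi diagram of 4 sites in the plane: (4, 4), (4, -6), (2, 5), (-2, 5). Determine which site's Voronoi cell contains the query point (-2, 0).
Nearest site = (-2, 5)

The Voronoi cell of site s contains exactly those query points closer to s than to any other site. Compute squared distances from q = (-2, 0) to each site:
  (-2 − -2)² + (5 − 0)² = 25
  (2 − -2)² + (5 − 0)² = 41
  (4 − -2)² + (4 − 0)² = 52
  (4 − -2)² + (-6 − 0)² = 72
Minimum is attained by (-2, 5), so q lies in its Voronoi cell.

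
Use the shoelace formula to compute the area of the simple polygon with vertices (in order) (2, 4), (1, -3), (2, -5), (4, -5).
Area = 27/2

Shoelace formula: Area = (1/2) |Σ_i (x_i · y_{i+1} − x_{i+1} · y_i)| (indices mod n). Compute each cross term:
  (2)(-3) − (1)(4) = -10
  (1)(-5) − (2)(-3) = 1
  (2)(-5) − (4)(-5) = 10
  (4)(4) − (2)(-5) = 26
Sum = 27, so (signed) Area = 27/2 = 27/2, |Area| = 27/2.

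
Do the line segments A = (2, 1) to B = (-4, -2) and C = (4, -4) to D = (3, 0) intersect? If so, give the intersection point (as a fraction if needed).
No (intersection of containing lines falls outside at least one segment)

Parametrize and solve: t = -1/9, s = 4/3. At least one of these is outside [0, 1], so the segments do not intersect.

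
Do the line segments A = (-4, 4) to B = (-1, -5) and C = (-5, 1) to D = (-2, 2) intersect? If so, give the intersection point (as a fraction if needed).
Yes; intersection at (-16/5, 8/5) (t = 4/15 on AB, s = 3/5 on CD)

Parametrize AB as A + t(B − A) = (-4 + 3 t, 4 + -9 t) and CD as C + s(D − C) = (-5 + 3 s, 1 + 1 s). Solve the linear system for (t, s). Determinant = -30 ≠ 0, so a unique intersection of the containing lines exists. Solution: t = 4/15, s = 3/5 — both in [0, 1], so the segments cross. Intersection point: (-16/5, 8/5).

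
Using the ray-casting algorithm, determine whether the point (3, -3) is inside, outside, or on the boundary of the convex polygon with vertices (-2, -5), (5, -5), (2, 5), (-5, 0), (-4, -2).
The point (3, -3) lies strictly inside the polygon

Cast a horizontal ray to the right from the query point and count how many polygon edges it crosses (each edge strictly once or zero times, handled with the usual half-open convention). 
Parity of crossings → odd ⇒ inside.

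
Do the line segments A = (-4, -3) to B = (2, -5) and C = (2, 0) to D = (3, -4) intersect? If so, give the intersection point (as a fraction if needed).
No (intersection of containing lines falls outside at least one segment)

Parametrize and solve: t = 27/22, s = 15/11. At least one of these is outside [0, 1], so the segments do not intersect.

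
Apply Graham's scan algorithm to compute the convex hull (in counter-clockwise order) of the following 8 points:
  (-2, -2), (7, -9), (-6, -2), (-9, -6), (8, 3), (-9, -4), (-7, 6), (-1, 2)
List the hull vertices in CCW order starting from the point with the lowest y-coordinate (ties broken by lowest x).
Hull (CCW) = [(7, -9), (8, 3), (-7, 6), (-9, -4), (-9, -6)]

Graham scan procedure:
  1. Find the pivot p₀ = point with lowest y (tie → lowest x): (7, -9).
  2. Sort the remaining points by polar angle around p₀.
  3. Walk through sorted points, maintaining a stack; pop the top while the last three entries make a non-left turn (cross product ≤ 0).
  4. Final stack is the convex hull in CCW order: (7, -9), (8, 3), (-7, 6), (-9, -4), (-9, -6).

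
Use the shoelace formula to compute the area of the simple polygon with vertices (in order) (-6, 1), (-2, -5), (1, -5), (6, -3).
Area = 31

Shoelace formula: Area = (1/2) |Σ_i (x_i · y_{i+1} − x_{i+1} · y_i)| (indices mod n). Compute each cross term:
  (-6)(-5) − (-2)(1) = 32
  (-2)(-5) − (1)(-5) = 15
  (1)(-3) − (6)(-5) = 27
  (6)(1) − (-6)(-3) = -12
Sum = 62, so (signed) Area = 62/2 = 31, |Area| = 31.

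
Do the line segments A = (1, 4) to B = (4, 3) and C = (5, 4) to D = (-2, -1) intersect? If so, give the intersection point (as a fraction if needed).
Yes; intersection at (41/11, 34/11) (t = 10/11 on AB, s = 2/11 on CD)

Parametrize AB as A + t(B − A) = (1 + 3 t, 4 + -1 t) and CD as C + s(D − C) = (5 + -7 s, 4 + -5 s). Solve the linear system for (t, s). Determinant = 22 ≠ 0, so a unique intersection of the containing lines exists. Solution: t = 10/11, s = 2/11 — both in [0, 1], so the segments cross. Intersection point: (41/11, 34/11).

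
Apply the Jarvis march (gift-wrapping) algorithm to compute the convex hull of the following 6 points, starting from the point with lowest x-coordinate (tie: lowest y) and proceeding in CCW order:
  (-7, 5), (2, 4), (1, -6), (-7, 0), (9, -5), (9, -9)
Hull (CCW) = [(-7, 0), (1, -6), (9, -9), (9, -5), (2, 4), (-7, 5)]

Jarvis march: at each step, from the current hull vertex p, select the next vertex q as the point such that every other point lies strictly to the left of (or on) the directed line p → q. (Equivalently: for every other point r, the cross product (q − p) × (r − p) ≥ 0.)
Starting point (lowest x, tie lowest y): (-7, 0). Wrap until returning to start. Resulting hull: (-7, 0), (1, -6), (9, -9), (9, -5), (2, 4), (-7, 5).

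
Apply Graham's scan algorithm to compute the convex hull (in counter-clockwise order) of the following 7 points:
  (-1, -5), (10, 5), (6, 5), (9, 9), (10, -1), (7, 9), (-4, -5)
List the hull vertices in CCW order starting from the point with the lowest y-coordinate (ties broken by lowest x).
Hull (CCW) = [(-4, -5), (-1, -5), (10, -1), (10, 5), (9, 9), (7, 9)]

Graham scan procedure:
  1. Find the pivot p₀ = point with lowest y (tie → lowest x): (-4, -5).
  2. Sort the remaining points by polar angle around p₀.
  3. Walk through sorted points, maintaining a stack; pop the top while the last three entries make a non-left turn (cross product ≤ 0).
  4. Final stack is the convex hull in CCW order: (-4, -5), (-1, -5), (10, -1), (10, 5), (9, 9), (7, 9).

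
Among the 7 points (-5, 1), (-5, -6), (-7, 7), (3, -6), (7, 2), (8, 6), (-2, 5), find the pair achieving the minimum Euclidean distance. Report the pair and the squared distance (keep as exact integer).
Pair = ((7, 2), (8, 6)); squared distance = 17

Compute all C(7, 2) = 21 pairwise squared distances (x_i − x_j)² + (y_i − y_j)². The minimum is 17, attained by the pair ((7, 2), (8, 6)).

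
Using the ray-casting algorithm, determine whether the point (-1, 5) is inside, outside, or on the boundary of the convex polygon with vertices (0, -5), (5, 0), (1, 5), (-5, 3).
The point (-1, 5) lies strictly outside the polygon

Cast a horizontal ray to the right from the query point and count how many polygon edges it crosses (each edge strictly once or zero times, handled with the usual half-open convention). 
Parity of crossings → even ⇒ outside.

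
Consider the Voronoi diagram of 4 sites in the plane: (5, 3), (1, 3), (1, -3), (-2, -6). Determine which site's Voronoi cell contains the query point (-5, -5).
Nearest site = (-2, -6)

The Voronoi cell of site s contains exactly those query points closer to s than to any other site. Compute squared distances from q = (-5, -5) to each site:
  (-2 − -5)² + (-6 − -5)² = 10
  (1 − -5)² + (-3 − -5)² = 40
  (1 − -5)² + (3 − -5)² = 100
  (5 − -5)² + (3 − -5)² = 164
Minimum is attained by (-2, -6), so q lies in its Voronoi cell.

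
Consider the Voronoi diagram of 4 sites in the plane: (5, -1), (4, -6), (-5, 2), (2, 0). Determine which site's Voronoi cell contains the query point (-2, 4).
Nearest site = (-5, 2)

The Voronoi cell of site s contains exactly those query points closer to s than to any other site. Compute squared distances from q = (-2, 4) to each site:
  (-5 − -2)² + (2 − 4)² = 13
  (2 − -2)² + (0 − 4)² = 32
  (5 − -2)² + (-1 − 4)² = 74
  (4 − -2)² + (-6 − 4)² = 136
Minimum is attained by (-5, 2), so q lies in its Voronoi cell.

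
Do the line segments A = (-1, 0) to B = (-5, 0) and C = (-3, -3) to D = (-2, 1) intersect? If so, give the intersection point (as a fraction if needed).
Yes; intersection at (-9/4, 0) (t = 5/16 on AB, s = 3/4 on CD)

Parametrize AB as A + t(B − A) = (-1 + -4 t, 0 + 0 t) and CD as C + s(D − C) = (-3 + 1 s, -3 + 4 s). Solve the linear system for (t, s). Determinant = 16 ≠ 0, so a unique intersection of the containing lines exists. Solution: t = 5/16, s = 3/4 — both in [0, 1], so the segments cross. Intersection point: (-9/4, 0).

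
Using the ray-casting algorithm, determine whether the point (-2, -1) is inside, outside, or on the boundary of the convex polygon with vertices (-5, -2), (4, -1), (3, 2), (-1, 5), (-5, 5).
The point (-2, -1) lies strictly inside the polygon

Cast a horizontal ray to the right from the query point and count how many polygon edges it crosses (each edge strictly once or zero times, handled with the usual half-open convention). 
Parity of crossings → odd ⇒ inside.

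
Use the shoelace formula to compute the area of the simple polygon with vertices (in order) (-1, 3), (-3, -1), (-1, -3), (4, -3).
Area = 21

Shoelace formula: Area = (1/2) |Σ_i (x_i · y_{i+1} − x_{i+1} · y_i)| (indices mod n). Compute each cross term:
  (-1)(-1) − (-3)(3) = 10
  (-3)(-3) − (-1)(-1) = 8
  (-1)(-3) − (4)(-3) = 15
  (4)(3) − (-1)(-3) = 9
Sum = 42, so (signed) Area = 42/2 = 21, |Area| = 21.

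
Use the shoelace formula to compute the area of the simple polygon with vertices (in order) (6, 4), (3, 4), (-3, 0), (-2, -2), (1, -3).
Area = 30

Shoelace formula: Area = (1/2) |Σ_i (x_i · y_{i+1} − x_{i+1} · y_i)| (indices mod n). Compute each cross term:
  (6)(4) − (3)(4) = 12
  (3)(0) − (-3)(4) = 12
  (-3)(-2) − (-2)(0) = 6
  (-2)(-3) − (1)(-2) = 8
  (1)(4) − (6)(-3) = 22
Sum = 60, so (signed) Area = 60/2 = 30, |Area| = 30.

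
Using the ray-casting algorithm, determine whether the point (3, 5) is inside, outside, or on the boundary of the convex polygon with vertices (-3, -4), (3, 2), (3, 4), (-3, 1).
The point (3, 5) lies strictly outside the polygon

Cast a horizontal ray to the right from the query point and count how many polygon edges it crosses (each edge strictly once or zero times, handled with the usual half-open convention). 
Parity of crossings → even ⇒ outside.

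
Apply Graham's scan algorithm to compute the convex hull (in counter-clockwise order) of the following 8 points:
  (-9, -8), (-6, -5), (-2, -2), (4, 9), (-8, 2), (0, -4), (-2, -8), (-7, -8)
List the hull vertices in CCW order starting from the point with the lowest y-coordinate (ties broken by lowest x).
Hull (CCW) = [(-9, -8), (-2, -8), (0, -4), (4, 9), (-8, 2)]

Graham scan procedure:
  1. Find the pivot p₀ = point with lowest y (tie → lowest x): (-9, -8).
  2. Sort the remaining points by polar angle around p₀.
  3. Walk through sorted points, maintaining a stack; pop the top while the last three entries make a non-left turn (cross product ≤ 0).
  4. Final stack is the convex hull in CCW order: (-9, -8), (-2, -8), (0, -4), (4, 9), (-8, 2).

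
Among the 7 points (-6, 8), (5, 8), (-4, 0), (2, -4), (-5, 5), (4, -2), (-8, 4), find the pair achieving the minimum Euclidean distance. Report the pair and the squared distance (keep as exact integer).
Pair = ((2, -4), (4, -2)); squared distance = 8

Compute all C(7, 2) = 21 pairwise squared distances (x_i − x_j)² + (y_i − y_j)². The minimum is 8, attained by the pair ((2, -4), (4, -2)).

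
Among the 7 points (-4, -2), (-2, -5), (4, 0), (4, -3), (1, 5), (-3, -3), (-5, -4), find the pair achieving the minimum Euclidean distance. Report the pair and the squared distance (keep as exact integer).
Pair = ((-4, -2), (-3, -3)); squared distance = 2

Compute all C(7, 2) = 21 pairwise squared distances (x_i − x_j)² + (y_i − y_j)². The minimum is 2, attained by the pair ((-4, -2), (-3, -3)).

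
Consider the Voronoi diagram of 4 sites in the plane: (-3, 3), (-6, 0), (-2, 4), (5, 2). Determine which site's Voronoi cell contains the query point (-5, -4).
Nearest site = (-6, 0)

The Voronoi cell of site s contains exactly those query points closer to s than to any other site. Compute squared distances from q = (-5, -4) to each site:
  (-6 − -5)² + (0 − -4)² = 17
  (-3 − -5)² + (3 − -4)² = 53
  (-2 − -5)² + (4 − -4)² = 73
  (5 − -5)² + (2 − -4)² = 136
Minimum is attained by (-6, 0), so q lies in its Voronoi cell.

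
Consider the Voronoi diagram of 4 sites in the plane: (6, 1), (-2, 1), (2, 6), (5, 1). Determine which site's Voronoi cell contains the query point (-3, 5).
Nearest site = (-2, 1)

The Voronoi cell of site s contains exactly those query points closer to s than to any other site. Compute squared distances from q = (-3, 5) to each site:
  (-2 − -3)² + (1 − 5)² = 17
  (2 − -3)² + (6 − 5)² = 26
  (5 − -3)² + (1 − 5)² = 80
  (6 − -3)² + (1 − 5)² = 97
Minimum is attained by (-2, 1), so q lies in its Voronoi cell.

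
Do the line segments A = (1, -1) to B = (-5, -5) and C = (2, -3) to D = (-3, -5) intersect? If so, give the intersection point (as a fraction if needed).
No (intersection of containing lines falls outside at least one segment)

Parametrize and solve: t = 3/2, s = 2. At least one of these is outside [0, 1], so the segments do not intersect.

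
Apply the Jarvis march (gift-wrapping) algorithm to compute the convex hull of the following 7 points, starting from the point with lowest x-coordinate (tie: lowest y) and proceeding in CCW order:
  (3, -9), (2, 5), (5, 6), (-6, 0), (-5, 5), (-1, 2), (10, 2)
Hull (CCW) = [(-6, 0), (3, -9), (10, 2), (5, 6), (-5, 5)]

Jarvis march: at each step, from the current hull vertex p, select the next vertex q as the point such that every other point lies strictly to the left of (or on) the directed line p → q. (Equivalently: for every other point r, the cross product (q − p) × (r − p) ≥ 0.)
Starting point (lowest x, tie lowest y): (-6, 0). Wrap until returning to start. Resulting hull: (-6, 0), (3, -9), (10, 2), (5, 6), (-5, 5).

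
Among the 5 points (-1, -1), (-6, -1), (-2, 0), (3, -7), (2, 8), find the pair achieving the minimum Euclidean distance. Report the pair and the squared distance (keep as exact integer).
Pair = ((-1, -1), (-2, 0)); squared distance = 2

Compute all C(5, 2) = 10 pairwise squared distances (x_i − x_j)² + (y_i − y_j)². The minimum is 2, attained by the pair ((-1, -1), (-2, 0)).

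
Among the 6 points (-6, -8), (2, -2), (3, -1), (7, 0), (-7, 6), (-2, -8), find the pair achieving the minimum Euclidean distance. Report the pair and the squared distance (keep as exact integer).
Pair = ((2, -2), (3, -1)); squared distance = 2

Compute all C(6, 2) = 15 pairwise squared distances (x_i − x_j)² + (y_i − y_j)². The minimum is 2, attained by the pair ((2, -2), (3, -1)).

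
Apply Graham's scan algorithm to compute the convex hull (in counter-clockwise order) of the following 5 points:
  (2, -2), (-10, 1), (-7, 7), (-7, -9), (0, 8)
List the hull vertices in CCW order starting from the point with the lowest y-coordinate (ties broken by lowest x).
Hull (CCW) = [(-7, -9), (2, -2), (0, 8), (-7, 7), (-10, 1)]

Graham scan procedure:
  1. Find the pivot p₀ = point with lowest y (tie → lowest x): (-7, -9).
  2. Sort the remaining points by polar angle around p₀.
  3. Walk through sorted points, maintaining a stack; pop the top while the last three entries make a non-left turn (cross product ≤ 0).
  4. Final stack is the convex hull in CCW order: (-7, -9), (2, -2), (0, 8), (-7, 7), (-10, 1).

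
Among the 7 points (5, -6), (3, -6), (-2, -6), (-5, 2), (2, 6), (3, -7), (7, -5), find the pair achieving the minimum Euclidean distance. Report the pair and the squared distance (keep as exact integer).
Pair = ((3, -6), (3, -7)); squared distance = 1

Compute all C(7, 2) = 21 pairwise squared distances (x_i − x_j)² + (y_i − y_j)². The minimum is 1, attained by the pair ((3, -6), (3, -7)).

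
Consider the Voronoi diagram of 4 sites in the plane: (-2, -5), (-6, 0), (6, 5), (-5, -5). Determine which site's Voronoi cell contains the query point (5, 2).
Nearest site = (6, 5)

The Voronoi cell of site s contains exactly those query points closer to s than to any other site. Compute squared distances from q = (5, 2) to each site:
  (6 − 5)² + (5 − 2)² = 10
  (-2 − 5)² + (-5 − 2)² = 98
  (-6 − 5)² + (0 − 2)² = 125
  (-5 − 5)² + (-5 − 2)² = 149
Minimum is attained by (6, 5), so q lies in its Voronoi cell.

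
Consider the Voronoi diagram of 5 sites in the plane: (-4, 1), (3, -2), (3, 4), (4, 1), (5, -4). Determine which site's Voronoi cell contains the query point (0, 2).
Nearest site = (3, 4)

The Voronoi cell of site s contains exactly those query points closer to s than to any other site. Compute squared distances from q = (0, 2) to each site:
  (3 − 0)² + (4 − 2)² = 13
  (-4 − 0)² + (1 − 2)² = 17
  (4 − 0)² + (1 − 2)² = 17
  (3 − 0)² + (-2 − 2)² = 25
  (5 − 0)² + (-4 − 2)² = 61
Minimum is attained by (3, 4), so q lies in its Voronoi cell.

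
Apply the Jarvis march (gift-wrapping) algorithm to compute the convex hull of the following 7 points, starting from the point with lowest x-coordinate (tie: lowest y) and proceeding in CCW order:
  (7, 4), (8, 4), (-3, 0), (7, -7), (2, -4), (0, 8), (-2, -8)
Hull (CCW) = [(-3, 0), (-2, -8), (7, -7), (8, 4), (0, 8)]

Jarvis march: at each step, from the current hull vertex p, select the next vertex q as the point such that every other point lies strictly to the left of (or on) the directed line p → q. (Equivalently: for every other point r, the cross product (q − p) × (r − p) ≥ 0.)
Starting point (lowest x, tie lowest y): (-3, 0). Wrap until returning to start. Resulting hull: (-3, 0), (-2, -8), (7, -7), (8, 4), (0, 8).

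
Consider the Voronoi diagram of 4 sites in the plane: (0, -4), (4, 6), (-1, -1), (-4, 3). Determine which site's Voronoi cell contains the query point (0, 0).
Nearest site = (-1, -1)

The Voronoi cell of site s contains exactly those query points closer to s than to any other site. Compute squared distances from q = (0, 0) to each site:
  (-1 − 0)² + (-1 − 0)² = 2
  (0 − 0)² + (-4 − 0)² = 16
  (-4 − 0)² + (3 − 0)² = 25
  (4 − 0)² + (6 − 0)² = 52
Minimum is attained by (-1, -1), so q lies in its Voronoi cell.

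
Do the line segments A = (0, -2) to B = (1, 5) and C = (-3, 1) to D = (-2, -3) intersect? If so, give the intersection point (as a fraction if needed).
No (intersection of containing lines falls outside at least one segment)

Parametrize and solve: t = -9/11, s = 24/11. At least one of these is outside [0, 1], so the segments do not intersect.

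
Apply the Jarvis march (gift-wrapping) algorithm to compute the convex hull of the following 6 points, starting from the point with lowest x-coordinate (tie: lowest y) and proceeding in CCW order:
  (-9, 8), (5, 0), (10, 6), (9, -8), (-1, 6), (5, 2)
Hull (CCW) = [(-9, 8), (9, -8), (10, 6)]

Jarvis march: at each step, from the current hull vertex p, select the next vertex q as the point such that every other point lies strictly to the left of (or on) the directed line p → q. (Equivalently: for every other point r, the cross product (q − p) × (r − p) ≥ 0.)
Starting point (lowest x, tie lowest y): (-9, 8). Wrap until returning to start. Resulting hull: (-9, 8), (9, -8), (10, 6).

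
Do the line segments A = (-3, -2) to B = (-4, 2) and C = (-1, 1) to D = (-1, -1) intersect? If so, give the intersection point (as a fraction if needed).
No (intersection of containing lines falls outside at least one segment)

Parametrize and solve: t = -2, s = 11/2. At least one of these is outside [0, 1], so the segments do not intersect.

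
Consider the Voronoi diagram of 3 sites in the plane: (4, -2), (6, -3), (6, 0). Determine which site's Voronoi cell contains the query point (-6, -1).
Nearest site = (4, -2)

The Voronoi cell of site s contains exactly those query points closer to s than to any other site. Compute squared distances from q = (-6, -1) to each site:
  (4 − -6)² + (-2 − -1)² = 101
  (6 − -6)² + (0 − -1)² = 145
  (6 − -6)² + (-3 − -1)² = 148
Minimum is attained by (4, -2), so q lies in its Voronoi cell.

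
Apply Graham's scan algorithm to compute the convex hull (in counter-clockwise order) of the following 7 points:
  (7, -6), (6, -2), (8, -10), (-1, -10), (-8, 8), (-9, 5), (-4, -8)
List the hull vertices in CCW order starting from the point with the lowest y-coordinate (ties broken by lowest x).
Hull (CCW) = [(-1, -10), (8, -10), (6, -2), (-8, 8), (-9, 5), (-4, -8)]

Graham scan procedure:
  1. Find the pivot p₀ = point with lowest y (tie → lowest x): (-1, -10).
  2. Sort the remaining points by polar angle around p₀.
  3. Walk through sorted points, maintaining a stack; pop the top while the last three entries make a non-left turn (cross product ≤ 0).
  4. Final stack is the convex hull in CCW order: (-1, -10), (8, -10), (6, -2), (-8, 8), (-9, 5), (-4, -8).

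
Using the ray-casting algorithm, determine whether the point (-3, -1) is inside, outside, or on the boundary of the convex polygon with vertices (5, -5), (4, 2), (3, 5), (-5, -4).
The point (-3, -1) lies strictly outside the polygon

Cast a horizontal ray to the right from the query point and count how many polygon edges it crosses (each edge strictly once or zero times, handled with the usual half-open convention). 
Parity of crossings → even ⇒ outside.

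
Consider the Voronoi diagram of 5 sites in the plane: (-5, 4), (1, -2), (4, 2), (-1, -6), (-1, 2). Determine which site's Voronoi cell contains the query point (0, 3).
Nearest site = (-1, 2)

The Voronoi cell of site s contains exactly those query points closer to s than to any other site. Compute squared distances from q = (0, 3) to each site:
  (-1 − 0)² + (2 − 3)² = 2
  (4 − 0)² + (2 − 3)² = 17
  (-5 − 0)² + (4 − 3)² = 26
  (1 − 0)² + (-2 − 3)² = 26
  (-1 − 0)² + (-6 − 3)² = 82
Minimum is attained by (-1, 2), so q lies in its Voronoi cell.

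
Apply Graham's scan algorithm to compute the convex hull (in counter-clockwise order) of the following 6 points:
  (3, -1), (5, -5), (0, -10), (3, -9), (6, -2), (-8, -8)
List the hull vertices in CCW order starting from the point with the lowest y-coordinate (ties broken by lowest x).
Hull (CCW) = [(0, -10), (3, -9), (5, -5), (6, -2), (3, -1), (-8, -8)]

Graham scan procedure:
  1. Find the pivot p₀ = point with lowest y (tie → lowest x): (0, -10).
  2. Sort the remaining points by polar angle around p₀.
  3. Walk through sorted points, maintaining a stack; pop the top while the last three entries make a non-left turn (cross product ≤ 0).
  4. Final stack is the convex hull in CCW order: (0, -10), (3, -9), (5, -5), (6, -2), (3, -1), (-8, -8).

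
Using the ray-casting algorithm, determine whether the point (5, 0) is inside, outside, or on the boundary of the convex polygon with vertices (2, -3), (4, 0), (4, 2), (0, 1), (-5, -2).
The point (5, 0) lies strictly outside the polygon

Cast a horizontal ray to the right from the query point and count how many polygon edges it crosses (each edge strictly once or zero times, handled with the usual half-open convention). 
Parity of crossings → even ⇒ outside.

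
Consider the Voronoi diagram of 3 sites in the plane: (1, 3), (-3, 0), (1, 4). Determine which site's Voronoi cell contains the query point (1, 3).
Nearest site = (1, 3)

The Voronoi cell of site s contains exactly those query points closer to s than to any other site. Compute squared distances from q = (1, 3) to each site:
  (1 − 1)² + (3 − 3)² = 0
  (1 − 1)² + (4 − 3)² = 1
  (-3 − 1)² + (0 − 3)² = 25
Minimum is attained by (1, 3), so q lies in its Voronoi cell.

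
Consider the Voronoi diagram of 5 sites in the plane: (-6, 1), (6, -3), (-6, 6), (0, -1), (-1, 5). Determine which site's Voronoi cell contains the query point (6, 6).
Nearest site = (-1, 5)

The Voronoi cell of site s contains exactly those query points closer to s than to any other site. Compute squared distances from q = (6, 6) to each site:
  (-1 − 6)² + (5 − 6)² = 50
  (6 − 6)² + (-3 − 6)² = 81
  (0 − 6)² + (-1 − 6)² = 85
  (-6 − 6)² + (6 − 6)² = 144
  (-6 − 6)² + (1 − 6)² = 169
Minimum is attained by (-1, 5), so q lies in its Voronoi cell.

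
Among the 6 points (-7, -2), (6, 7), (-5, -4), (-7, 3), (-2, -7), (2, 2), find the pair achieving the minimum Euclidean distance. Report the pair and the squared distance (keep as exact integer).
Pair = ((-7, -2), (-5, -4)); squared distance = 8

Compute all C(6, 2) = 15 pairwise squared distances (x_i − x_j)² + (y_i − y_j)². The minimum is 8, attained by the pair ((-7, -2), (-5, -4)).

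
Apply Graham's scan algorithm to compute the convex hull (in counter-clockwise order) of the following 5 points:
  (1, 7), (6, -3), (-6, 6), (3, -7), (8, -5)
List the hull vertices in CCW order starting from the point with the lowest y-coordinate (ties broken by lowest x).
Hull (CCW) = [(3, -7), (8, -5), (1, 7), (-6, 6)]

Graham scan procedure:
  1. Find the pivot p₀ = point with lowest y (tie → lowest x): (3, -7).
  2. Sort the remaining points by polar angle around p₀.
  3. Walk through sorted points, maintaining a stack; pop the top while the last three entries make a non-left turn (cross product ≤ 0).
  4. Final stack is the convex hull in CCW order: (3, -7), (8, -5), (1, 7), (-6, 6).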